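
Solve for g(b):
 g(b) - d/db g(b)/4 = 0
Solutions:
 g(b) = C1*exp(4*b)


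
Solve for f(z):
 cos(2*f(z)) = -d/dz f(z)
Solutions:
 f(z) = -asin((C1 + exp(4*z))/(C1 - exp(4*z)))/2 + pi/2
 f(z) = asin((C1 + exp(4*z))/(C1 - exp(4*z)))/2


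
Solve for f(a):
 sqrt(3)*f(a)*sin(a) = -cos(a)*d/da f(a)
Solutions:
 f(a) = C1*cos(a)^(sqrt(3))


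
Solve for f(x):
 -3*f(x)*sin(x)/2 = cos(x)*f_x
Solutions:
 f(x) = C1*cos(x)^(3/2)


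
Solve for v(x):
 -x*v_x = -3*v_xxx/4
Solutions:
 v(x) = C1 + Integral(C2*airyai(6^(2/3)*x/3) + C3*airybi(6^(2/3)*x/3), x)


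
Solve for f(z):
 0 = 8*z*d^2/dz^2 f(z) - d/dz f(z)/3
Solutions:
 f(z) = C1 + C2*z^(25/24)


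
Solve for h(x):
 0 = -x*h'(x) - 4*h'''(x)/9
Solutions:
 h(x) = C1 + Integral(C2*airyai(-2^(1/3)*3^(2/3)*x/2) + C3*airybi(-2^(1/3)*3^(2/3)*x/2), x)


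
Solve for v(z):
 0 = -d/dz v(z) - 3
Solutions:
 v(z) = C1 - 3*z


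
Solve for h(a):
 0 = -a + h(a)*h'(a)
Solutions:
 h(a) = -sqrt(C1 + a^2)
 h(a) = sqrt(C1 + a^2)


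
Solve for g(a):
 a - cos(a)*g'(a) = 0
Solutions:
 g(a) = C1 + Integral(a/cos(a), a)


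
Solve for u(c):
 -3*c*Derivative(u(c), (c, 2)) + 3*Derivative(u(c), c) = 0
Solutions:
 u(c) = C1 + C2*c^2


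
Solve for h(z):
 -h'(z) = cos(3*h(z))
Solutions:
 h(z) = -asin((C1 + exp(6*z))/(C1 - exp(6*z)))/3 + pi/3
 h(z) = asin((C1 + exp(6*z))/(C1 - exp(6*z)))/3


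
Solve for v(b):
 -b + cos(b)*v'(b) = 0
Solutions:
 v(b) = C1 + Integral(b/cos(b), b)


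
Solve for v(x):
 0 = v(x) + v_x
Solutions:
 v(x) = C1*exp(-x)


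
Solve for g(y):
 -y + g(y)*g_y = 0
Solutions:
 g(y) = -sqrt(C1 + y^2)
 g(y) = sqrt(C1 + y^2)


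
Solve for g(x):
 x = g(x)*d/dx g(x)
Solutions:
 g(x) = -sqrt(C1 + x^2)
 g(x) = sqrt(C1 + x^2)


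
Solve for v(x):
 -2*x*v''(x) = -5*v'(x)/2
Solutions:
 v(x) = C1 + C2*x^(9/4)


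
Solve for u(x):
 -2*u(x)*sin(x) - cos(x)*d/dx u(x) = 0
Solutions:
 u(x) = C1*cos(x)^2


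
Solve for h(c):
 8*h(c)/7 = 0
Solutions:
 h(c) = 0


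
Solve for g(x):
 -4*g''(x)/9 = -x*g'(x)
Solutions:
 g(x) = C1 + C2*erfi(3*sqrt(2)*x/4)


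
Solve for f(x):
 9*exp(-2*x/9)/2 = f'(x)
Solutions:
 f(x) = C1 - 81*exp(-2*x/9)/4


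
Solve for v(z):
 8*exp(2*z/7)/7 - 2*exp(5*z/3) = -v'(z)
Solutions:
 v(z) = C1 - 4*exp(2*z/7) + 6*exp(5*z/3)/5


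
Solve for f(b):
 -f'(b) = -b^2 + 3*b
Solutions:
 f(b) = C1 + b^3/3 - 3*b^2/2


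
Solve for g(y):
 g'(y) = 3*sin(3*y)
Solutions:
 g(y) = C1 - cos(3*y)


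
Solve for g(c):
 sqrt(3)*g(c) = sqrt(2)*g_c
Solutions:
 g(c) = C1*exp(sqrt(6)*c/2)


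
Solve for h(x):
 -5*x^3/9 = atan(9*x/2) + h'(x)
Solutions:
 h(x) = C1 - 5*x^4/36 - x*atan(9*x/2) + log(81*x^2 + 4)/9


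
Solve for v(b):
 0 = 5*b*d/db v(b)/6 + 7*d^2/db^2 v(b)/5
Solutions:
 v(b) = C1 + C2*erf(5*sqrt(21)*b/42)


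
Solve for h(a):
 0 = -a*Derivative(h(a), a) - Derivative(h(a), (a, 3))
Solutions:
 h(a) = C1 + Integral(C2*airyai(-a) + C3*airybi(-a), a)


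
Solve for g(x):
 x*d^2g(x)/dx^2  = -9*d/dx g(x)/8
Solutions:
 g(x) = C1 + C2/x^(1/8)


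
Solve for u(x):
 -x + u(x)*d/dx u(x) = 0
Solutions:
 u(x) = -sqrt(C1 + x^2)
 u(x) = sqrt(C1 + x^2)


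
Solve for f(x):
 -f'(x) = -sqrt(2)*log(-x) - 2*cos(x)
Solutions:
 f(x) = C1 + sqrt(2)*x*(log(-x) - 1) + 2*sin(x)


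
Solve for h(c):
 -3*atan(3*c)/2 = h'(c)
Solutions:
 h(c) = C1 - 3*c*atan(3*c)/2 + log(9*c^2 + 1)/4


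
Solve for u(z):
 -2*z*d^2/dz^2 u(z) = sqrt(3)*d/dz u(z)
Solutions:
 u(z) = C1 + C2*z^(1 - sqrt(3)/2)


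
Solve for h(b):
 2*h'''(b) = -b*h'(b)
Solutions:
 h(b) = C1 + Integral(C2*airyai(-2^(2/3)*b/2) + C3*airybi(-2^(2/3)*b/2), b)


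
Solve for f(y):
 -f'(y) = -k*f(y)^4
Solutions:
 f(y) = (-1/(C1 + 3*k*y))^(1/3)
 f(y) = (-1/(C1 + k*y))^(1/3)*(-3^(2/3) - 3*3^(1/6)*I)/6
 f(y) = (-1/(C1 + k*y))^(1/3)*(-3^(2/3) + 3*3^(1/6)*I)/6


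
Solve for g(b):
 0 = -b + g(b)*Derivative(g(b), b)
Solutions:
 g(b) = -sqrt(C1 + b^2)
 g(b) = sqrt(C1 + b^2)


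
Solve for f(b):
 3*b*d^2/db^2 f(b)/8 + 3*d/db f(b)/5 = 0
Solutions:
 f(b) = C1 + C2/b^(3/5)


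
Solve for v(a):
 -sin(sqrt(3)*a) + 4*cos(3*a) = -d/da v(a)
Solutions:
 v(a) = C1 - 4*sin(3*a)/3 - sqrt(3)*cos(sqrt(3)*a)/3


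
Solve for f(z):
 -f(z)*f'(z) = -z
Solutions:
 f(z) = -sqrt(C1 + z^2)
 f(z) = sqrt(C1 + z^2)


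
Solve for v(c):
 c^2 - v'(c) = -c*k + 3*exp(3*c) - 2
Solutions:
 v(c) = C1 + c^3/3 + c^2*k/2 + 2*c - exp(3*c)


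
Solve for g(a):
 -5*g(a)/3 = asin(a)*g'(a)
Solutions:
 g(a) = C1*exp(-5*Integral(1/asin(a), a)/3)


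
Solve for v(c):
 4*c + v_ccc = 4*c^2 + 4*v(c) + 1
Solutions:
 v(c) = C3*exp(2^(2/3)*c) - c^2 + c + (C1*sin(2^(2/3)*sqrt(3)*c/2) + C2*cos(2^(2/3)*sqrt(3)*c/2))*exp(-2^(2/3)*c/2) - 1/4


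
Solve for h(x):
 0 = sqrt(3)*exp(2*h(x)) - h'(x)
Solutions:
 h(x) = log(-sqrt(-1/(C1 + sqrt(3)*x))) - log(2)/2
 h(x) = log(-1/(C1 + sqrt(3)*x))/2 - log(2)/2


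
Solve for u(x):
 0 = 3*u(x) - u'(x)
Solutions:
 u(x) = C1*exp(3*x)


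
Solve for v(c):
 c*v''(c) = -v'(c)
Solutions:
 v(c) = C1 + C2*log(c)


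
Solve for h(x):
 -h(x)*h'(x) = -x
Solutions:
 h(x) = -sqrt(C1 + x^2)
 h(x) = sqrt(C1 + x^2)


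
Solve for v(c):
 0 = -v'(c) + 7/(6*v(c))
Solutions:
 v(c) = -sqrt(C1 + 21*c)/3
 v(c) = sqrt(C1 + 21*c)/3


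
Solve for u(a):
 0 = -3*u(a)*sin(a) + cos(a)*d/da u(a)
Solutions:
 u(a) = C1/cos(a)^3


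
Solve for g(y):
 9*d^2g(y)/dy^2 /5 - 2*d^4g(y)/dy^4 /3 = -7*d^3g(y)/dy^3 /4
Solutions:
 g(y) = C1 + C2*y + C3*exp(3*y*(35 - sqrt(3145))/80) + C4*exp(3*y*(35 + sqrt(3145))/80)


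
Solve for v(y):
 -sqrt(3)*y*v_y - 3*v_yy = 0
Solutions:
 v(y) = C1 + C2*erf(sqrt(2)*3^(3/4)*y/6)


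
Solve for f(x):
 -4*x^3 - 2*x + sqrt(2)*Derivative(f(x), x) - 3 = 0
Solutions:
 f(x) = C1 + sqrt(2)*x^4/2 + sqrt(2)*x^2/2 + 3*sqrt(2)*x/2


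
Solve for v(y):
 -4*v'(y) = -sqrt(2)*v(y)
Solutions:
 v(y) = C1*exp(sqrt(2)*y/4)


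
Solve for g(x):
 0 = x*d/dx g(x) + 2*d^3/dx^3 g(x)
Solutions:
 g(x) = C1 + Integral(C2*airyai(-2^(2/3)*x/2) + C3*airybi(-2^(2/3)*x/2), x)


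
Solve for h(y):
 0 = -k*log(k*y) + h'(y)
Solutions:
 h(y) = C1 + k*y*log(k*y) - k*y


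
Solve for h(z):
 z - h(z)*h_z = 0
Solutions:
 h(z) = -sqrt(C1 + z^2)
 h(z) = sqrt(C1 + z^2)


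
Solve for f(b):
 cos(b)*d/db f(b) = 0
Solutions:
 f(b) = C1


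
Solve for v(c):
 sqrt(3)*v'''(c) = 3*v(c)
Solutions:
 v(c) = C3*exp(3^(1/6)*c) + (C1*sin(3^(2/3)*c/2) + C2*cos(3^(2/3)*c/2))*exp(-3^(1/6)*c/2)


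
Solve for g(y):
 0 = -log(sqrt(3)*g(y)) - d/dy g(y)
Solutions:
 2*Integral(1/(2*log(_y) + log(3)), (_y, g(y))) = C1 - y


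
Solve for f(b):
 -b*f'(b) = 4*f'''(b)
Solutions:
 f(b) = C1 + Integral(C2*airyai(-2^(1/3)*b/2) + C3*airybi(-2^(1/3)*b/2), b)


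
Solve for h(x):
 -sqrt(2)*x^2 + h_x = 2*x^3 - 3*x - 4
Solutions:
 h(x) = C1 + x^4/2 + sqrt(2)*x^3/3 - 3*x^2/2 - 4*x


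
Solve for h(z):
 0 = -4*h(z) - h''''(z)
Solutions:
 h(z) = (C1*sin(z) + C2*cos(z))*exp(-z) + (C3*sin(z) + C4*cos(z))*exp(z)


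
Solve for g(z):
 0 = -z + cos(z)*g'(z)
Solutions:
 g(z) = C1 + Integral(z/cos(z), z)


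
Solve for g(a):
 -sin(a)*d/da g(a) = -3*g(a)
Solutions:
 g(a) = C1*(cos(a) - 1)^(3/2)/(cos(a) + 1)^(3/2)


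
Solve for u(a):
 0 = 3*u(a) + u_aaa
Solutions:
 u(a) = C3*exp(-3^(1/3)*a) + (C1*sin(3^(5/6)*a/2) + C2*cos(3^(5/6)*a/2))*exp(3^(1/3)*a/2)


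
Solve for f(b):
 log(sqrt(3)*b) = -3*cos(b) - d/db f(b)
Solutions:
 f(b) = C1 - b*log(b) - b*log(3)/2 + b - 3*sin(b)


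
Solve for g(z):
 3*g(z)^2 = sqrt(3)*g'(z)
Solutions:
 g(z) = -1/(C1 + sqrt(3)*z)


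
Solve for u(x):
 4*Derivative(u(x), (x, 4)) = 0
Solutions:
 u(x) = C1 + C2*x + C3*x^2 + C4*x^3


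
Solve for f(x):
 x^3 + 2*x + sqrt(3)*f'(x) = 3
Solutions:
 f(x) = C1 - sqrt(3)*x^4/12 - sqrt(3)*x^2/3 + sqrt(3)*x


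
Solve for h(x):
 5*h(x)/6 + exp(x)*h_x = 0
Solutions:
 h(x) = C1*exp(5*exp(-x)/6)


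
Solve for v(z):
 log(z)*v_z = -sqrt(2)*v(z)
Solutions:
 v(z) = C1*exp(-sqrt(2)*li(z))


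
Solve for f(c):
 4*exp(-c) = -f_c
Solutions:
 f(c) = C1 + 4*exp(-c)


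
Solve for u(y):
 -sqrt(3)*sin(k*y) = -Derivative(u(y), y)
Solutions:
 u(y) = C1 - sqrt(3)*cos(k*y)/k


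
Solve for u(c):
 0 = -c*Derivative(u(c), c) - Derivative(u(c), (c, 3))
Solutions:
 u(c) = C1 + Integral(C2*airyai(-c) + C3*airybi(-c), c)


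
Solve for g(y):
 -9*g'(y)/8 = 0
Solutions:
 g(y) = C1


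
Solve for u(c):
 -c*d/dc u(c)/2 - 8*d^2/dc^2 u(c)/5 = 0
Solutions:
 u(c) = C1 + C2*erf(sqrt(10)*c/8)


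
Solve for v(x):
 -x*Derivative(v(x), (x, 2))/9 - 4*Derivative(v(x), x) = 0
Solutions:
 v(x) = C1 + C2/x^35


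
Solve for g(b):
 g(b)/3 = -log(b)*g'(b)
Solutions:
 g(b) = C1*exp(-li(b)/3)


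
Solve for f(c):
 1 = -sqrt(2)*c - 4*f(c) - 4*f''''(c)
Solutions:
 f(c) = -sqrt(2)*c/4 + (C1*sin(sqrt(2)*c/2) + C2*cos(sqrt(2)*c/2))*exp(-sqrt(2)*c/2) + (C3*sin(sqrt(2)*c/2) + C4*cos(sqrt(2)*c/2))*exp(sqrt(2)*c/2) - 1/4


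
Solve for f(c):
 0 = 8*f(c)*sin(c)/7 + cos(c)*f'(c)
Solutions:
 f(c) = C1*cos(c)^(8/7)


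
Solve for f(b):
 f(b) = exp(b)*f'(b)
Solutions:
 f(b) = C1*exp(-exp(-b))


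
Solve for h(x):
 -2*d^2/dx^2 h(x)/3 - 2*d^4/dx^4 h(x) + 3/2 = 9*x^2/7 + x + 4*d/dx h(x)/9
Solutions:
 h(x) = C1 + C2*exp(-x*(-(3 + sqrt(10))^(1/3) + (3 + sqrt(10))^(-1/3))/6)*sin(sqrt(3)*x*((3 + sqrt(10))^(-1/3) + (3 + sqrt(10))^(1/3))/6) + C3*exp(-x*(-(3 + sqrt(10))^(1/3) + (3 + sqrt(10))^(-1/3))/6)*cos(sqrt(3)*x*((3 + sqrt(10))^(-1/3) + (3 + sqrt(10))^(1/3))/6) + C4*exp(x*(-(3 + sqrt(10))^(1/3) + (3 + sqrt(10))^(-1/3))/3) - 27*x^3/28 + 45*x^2/14 - 351*x/56


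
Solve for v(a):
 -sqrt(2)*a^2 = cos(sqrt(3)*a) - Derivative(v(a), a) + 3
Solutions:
 v(a) = C1 + sqrt(2)*a^3/3 + 3*a + sqrt(3)*sin(sqrt(3)*a)/3


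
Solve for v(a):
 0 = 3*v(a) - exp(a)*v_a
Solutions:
 v(a) = C1*exp(-3*exp(-a))


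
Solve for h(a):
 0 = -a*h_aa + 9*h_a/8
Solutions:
 h(a) = C1 + C2*a^(17/8)


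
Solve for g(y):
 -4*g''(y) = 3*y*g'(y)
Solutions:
 g(y) = C1 + C2*erf(sqrt(6)*y/4)


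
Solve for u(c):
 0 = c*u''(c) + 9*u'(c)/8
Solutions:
 u(c) = C1 + C2/c^(1/8)


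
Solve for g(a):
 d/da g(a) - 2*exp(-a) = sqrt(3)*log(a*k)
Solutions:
 g(a) = C1 + sqrt(3)*a*log(a*k) - sqrt(3)*a - 2*exp(-a)


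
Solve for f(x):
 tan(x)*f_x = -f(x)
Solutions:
 f(x) = C1/sin(x)


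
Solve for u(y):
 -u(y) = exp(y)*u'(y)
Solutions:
 u(y) = C1*exp(exp(-y))


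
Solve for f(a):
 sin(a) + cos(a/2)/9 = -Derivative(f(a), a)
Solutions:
 f(a) = C1 - 2*sin(a/2)/9 + cos(a)


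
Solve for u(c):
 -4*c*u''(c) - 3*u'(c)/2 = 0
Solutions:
 u(c) = C1 + C2*c^(5/8)


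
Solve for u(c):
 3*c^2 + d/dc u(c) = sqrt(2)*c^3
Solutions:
 u(c) = C1 + sqrt(2)*c^4/4 - c^3


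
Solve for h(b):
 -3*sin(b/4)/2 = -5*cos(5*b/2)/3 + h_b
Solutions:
 h(b) = C1 + 2*sin(5*b/2)/3 + 6*cos(b/4)


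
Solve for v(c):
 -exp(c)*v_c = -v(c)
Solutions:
 v(c) = C1*exp(-exp(-c))


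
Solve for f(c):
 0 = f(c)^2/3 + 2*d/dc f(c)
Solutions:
 f(c) = 6/(C1 + c)


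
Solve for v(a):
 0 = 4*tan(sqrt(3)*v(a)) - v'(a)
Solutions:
 v(a) = sqrt(3)*(pi - asin(C1*exp(4*sqrt(3)*a)))/3
 v(a) = sqrt(3)*asin(C1*exp(4*sqrt(3)*a))/3


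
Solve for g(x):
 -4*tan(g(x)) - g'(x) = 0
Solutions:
 g(x) = pi - asin(C1*exp(-4*x))
 g(x) = asin(C1*exp(-4*x))


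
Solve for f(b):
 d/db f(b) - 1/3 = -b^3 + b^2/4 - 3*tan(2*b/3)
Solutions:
 f(b) = C1 - b^4/4 + b^3/12 + b/3 + 9*log(cos(2*b/3))/2


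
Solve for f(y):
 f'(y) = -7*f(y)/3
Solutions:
 f(y) = C1*exp(-7*y/3)


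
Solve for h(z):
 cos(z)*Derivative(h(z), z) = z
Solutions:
 h(z) = C1 + Integral(z/cos(z), z)


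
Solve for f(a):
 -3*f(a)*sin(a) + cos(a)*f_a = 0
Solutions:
 f(a) = C1/cos(a)^3


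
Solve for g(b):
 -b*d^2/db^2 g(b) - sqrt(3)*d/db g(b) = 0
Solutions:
 g(b) = C1 + C2*b^(1 - sqrt(3))


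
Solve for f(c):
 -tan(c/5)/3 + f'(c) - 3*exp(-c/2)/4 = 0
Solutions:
 f(c) = C1 + 5*log(tan(c/5)^2 + 1)/6 - 3*exp(-c/2)/2


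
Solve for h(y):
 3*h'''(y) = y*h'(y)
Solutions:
 h(y) = C1 + Integral(C2*airyai(3^(2/3)*y/3) + C3*airybi(3^(2/3)*y/3), y)


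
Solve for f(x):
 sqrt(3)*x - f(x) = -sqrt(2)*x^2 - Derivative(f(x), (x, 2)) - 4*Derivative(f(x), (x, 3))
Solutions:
 f(x) = C1*exp(-x*((12*sqrt(321) + 215)^(-1/3) + 2 + (12*sqrt(321) + 215)^(1/3))/24)*sin(sqrt(3)*x*(-(12*sqrt(321) + 215)^(1/3) + (12*sqrt(321) + 215)^(-1/3))/24) + C2*exp(-x*((12*sqrt(321) + 215)^(-1/3) + 2 + (12*sqrt(321) + 215)^(1/3))/24)*cos(sqrt(3)*x*(-(12*sqrt(321) + 215)^(1/3) + (12*sqrt(321) + 215)^(-1/3))/24) + C3*exp(x*(-1 + (12*sqrt(321) + 215)^(-1/3) + (12*sqrt(321) + 215)^(1/3))/12) + sqrt(2)*x^2 + sqrt(3)*x + 2*sqrt(2)


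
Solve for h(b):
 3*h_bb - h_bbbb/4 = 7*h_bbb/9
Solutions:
 h(b) = C1 + C2*b + C3*exp(2*b*(-7 + 2*sqrt(73))/9) + C4*exp(-2*b*(7 + 2*sqrt(73))/9)


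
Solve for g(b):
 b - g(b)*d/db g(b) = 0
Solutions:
 g(b) = -sqrt(C1 + b^2)
 g(b) = sqrt(C1 + b^2)


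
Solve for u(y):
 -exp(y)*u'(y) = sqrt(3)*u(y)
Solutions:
 u(y) = C1*exp(sqrt(3)*exp(-y))


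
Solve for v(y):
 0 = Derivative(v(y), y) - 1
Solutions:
 v(y) = C1 + y


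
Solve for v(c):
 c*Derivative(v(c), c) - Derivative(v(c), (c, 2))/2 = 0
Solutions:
 v(c) = C1 + C2*erfi(c)


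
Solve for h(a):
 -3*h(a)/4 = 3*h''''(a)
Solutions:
 h(a) = (C1*sin(a/2) + C2*cos(a/2))*exp(-a/2) + (C3*sin(a/2) + C4*cos(a/2))*exp(a/2)


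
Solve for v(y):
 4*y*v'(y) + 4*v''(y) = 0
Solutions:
 v(y) = C1 + C2*erf(sqrt(2)*y/2)


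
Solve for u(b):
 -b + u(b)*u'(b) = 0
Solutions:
 u(b) = -sqrt(C1 + b^2)
 u(b) = sqrt(C1 + b^2)


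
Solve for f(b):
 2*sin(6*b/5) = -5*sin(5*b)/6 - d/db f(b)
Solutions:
 f(b) = C1 + 5*cos(6*b/5)/3 + cos(5*b)/6


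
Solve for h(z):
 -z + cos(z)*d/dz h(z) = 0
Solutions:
 h(z) = C1 + Integral(z/cos(z), z)


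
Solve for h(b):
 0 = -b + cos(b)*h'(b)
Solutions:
 h(b) = C1 + Integral(b/cos(b), b)


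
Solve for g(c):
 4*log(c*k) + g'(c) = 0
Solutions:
 g(c) = C1 - 4*c*log(c*k) + 4*c


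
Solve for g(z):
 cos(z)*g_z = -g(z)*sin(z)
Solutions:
 g(z) = C1*cos(z)


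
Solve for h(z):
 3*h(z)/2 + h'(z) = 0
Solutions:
 h(z) = C1*exp(-3*z/2)


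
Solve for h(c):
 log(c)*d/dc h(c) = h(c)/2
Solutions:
 h(c) = C1*exp(li(c)/2)


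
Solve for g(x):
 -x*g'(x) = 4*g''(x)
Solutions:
 g(x) = C1 + C2*erf(sqrt(2)*x/4)


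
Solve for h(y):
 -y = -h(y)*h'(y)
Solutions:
 h(y) = -sqrt(C1 + y^2)
 h(y) = sqrt(C1 + y^2)


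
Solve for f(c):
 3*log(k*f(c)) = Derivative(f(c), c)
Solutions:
 li(k*f(c))/k = C1 + 3*c


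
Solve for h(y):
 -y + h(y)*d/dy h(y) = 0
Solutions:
 h(y) = -sqrt(C1 + y^2)
 h(y) = sqrt(C1 + y^2)


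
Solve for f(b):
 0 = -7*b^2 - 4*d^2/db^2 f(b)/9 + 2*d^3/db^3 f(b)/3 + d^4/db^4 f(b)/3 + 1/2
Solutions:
 f(b) = C1 + C2*b + C3*exp(-b*(1 + sqrt(21)/3)) + C4*exp(b*(-1 + sqrt(21)/3)) - 21*b^4/16 - 63*b^3/8 - 747*b^2/16


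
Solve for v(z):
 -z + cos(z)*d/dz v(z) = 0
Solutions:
 v(z) = C1 + Integral(z/cos(z), z)


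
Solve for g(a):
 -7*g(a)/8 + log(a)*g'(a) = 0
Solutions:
 g(a) = C1*exp(7*li(a)/8)


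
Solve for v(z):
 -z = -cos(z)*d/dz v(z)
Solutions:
 v(z) = C1 + Integral(z/cos(z), z)


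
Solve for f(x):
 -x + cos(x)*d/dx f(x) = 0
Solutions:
 f(x) = C1 + Integral(x/cos(x), x)


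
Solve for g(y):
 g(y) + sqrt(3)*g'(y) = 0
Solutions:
 g(y) = C1*exp(-sqrt(3)*y/3)


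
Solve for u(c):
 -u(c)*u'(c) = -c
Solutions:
 u(c) = -sqrt(C1 + c^2)
 u(c) = sqrt(C1 + c^2)


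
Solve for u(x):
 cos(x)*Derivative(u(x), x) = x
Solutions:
 u(x) = C1 + Integral(x/cos(x), x)


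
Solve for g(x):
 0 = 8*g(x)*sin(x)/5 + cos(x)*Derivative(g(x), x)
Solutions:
 g(x) = C1*cos(x)^(8/5)


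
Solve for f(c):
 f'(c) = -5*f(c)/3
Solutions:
 f(c) = C1*exp(-5*c/3)


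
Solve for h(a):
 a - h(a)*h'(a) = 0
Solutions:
 h(a) = -sqrt(C1 + a^2)
 h(a) = sqrt(C1 + a^2)


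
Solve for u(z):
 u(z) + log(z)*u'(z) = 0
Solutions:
 u(z) = C1*exp(-li(z))


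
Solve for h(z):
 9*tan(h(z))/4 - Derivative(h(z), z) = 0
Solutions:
 h(z) = pi - asin(C1*exp(9*z/4))
 h(z) = asin(C1*exp(9*z/4))


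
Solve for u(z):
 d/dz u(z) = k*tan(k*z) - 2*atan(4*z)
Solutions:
 u(z) = C1 + k*Piecewise((-log(cos(k*z))/k, Ne(k, 0)), (0, True)) - 2*z*atan(4*z) + log(16*z^2 + 1)/4


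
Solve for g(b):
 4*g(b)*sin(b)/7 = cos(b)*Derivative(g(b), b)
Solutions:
 g(b) = C1/cos(b)^(4/7)


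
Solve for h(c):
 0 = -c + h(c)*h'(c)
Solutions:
 h(c) = -sqrt(C1 + c^2)
 h(c) = sqrt(C1 + c^2)


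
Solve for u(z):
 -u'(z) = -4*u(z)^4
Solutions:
 u(z) = (-1/(C1 + 12*z))^(1/3)
 u(z) = (-1/(C1 + 4*z))^(1/3)*(-3^(2/3) - 3*3^(1/6)*I)/6
 u(z) = (-1/(C1 + 4*z))^(1/3)*(-3^(2/3) + 3*3^(1/6)*I)/6


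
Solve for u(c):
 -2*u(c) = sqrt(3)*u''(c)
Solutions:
 u(c) = C1*sin(sqrt(2)*3^(3/4)*c/3) + C2*cos(sqrt(2)*3^(3/4)*c/3)


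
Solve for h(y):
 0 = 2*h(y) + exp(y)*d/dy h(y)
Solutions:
 h(y) = C1*exp(2*exp(-y))


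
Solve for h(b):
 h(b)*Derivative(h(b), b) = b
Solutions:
 h(b) = -sqrt(C1 + b^2)
 h(b) = sqrt(C1 + b^2)


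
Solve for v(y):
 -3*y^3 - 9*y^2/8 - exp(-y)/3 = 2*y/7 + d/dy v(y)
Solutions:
 v(y) = C1 - 3*y^4/4 - 3*y^3/8 - y^2/7 + exp(-y)/3


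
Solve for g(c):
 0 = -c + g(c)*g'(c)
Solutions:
 g(c) = -sqrt(C1 + c^2)
 g(c) = sqrt(C1 + c^2)


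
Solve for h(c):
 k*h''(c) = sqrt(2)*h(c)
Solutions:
 h(c) = C1*exp(-2^(1/4)*c*sqrt(1/k)) + C2*exp(2^(1/4)*c*sqrt(1/k))


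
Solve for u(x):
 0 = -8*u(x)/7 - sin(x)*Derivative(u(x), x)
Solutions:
 u(x) = C1*(cos(x) + 1)^(4/7)/(cos(x) - 1)^(4/7)


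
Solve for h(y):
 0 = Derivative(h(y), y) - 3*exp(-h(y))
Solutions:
 h(y) = log(C1 + 3*y)


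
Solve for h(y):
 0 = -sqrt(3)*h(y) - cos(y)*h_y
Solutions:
 h(y) = C1*(sin(y) - 1)^(sqrt(3)/2)/(sin(y) + 1)^(sqrt(3)/2)


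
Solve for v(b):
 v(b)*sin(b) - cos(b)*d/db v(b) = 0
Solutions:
 v(b) = C1/cos(b)


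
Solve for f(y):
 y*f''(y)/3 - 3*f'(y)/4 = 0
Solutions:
 f(y) = C1 + C2*y^(13/4)


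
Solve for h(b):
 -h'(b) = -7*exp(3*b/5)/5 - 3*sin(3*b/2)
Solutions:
 h(b) = C1 + 7*exp(3*b/5)/3 - 2*cos(3*b/2)


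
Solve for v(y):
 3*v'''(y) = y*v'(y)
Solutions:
 v(y) = C1 + Integral(C2*airyai(3^(2/3)*y/3) + C3*airybi(3^(2/3)*y/3), y)


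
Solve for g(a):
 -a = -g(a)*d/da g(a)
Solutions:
 g(a) = -sqrt(C1 + a^2)
 g(a) = sqrt(C1 + a^2)


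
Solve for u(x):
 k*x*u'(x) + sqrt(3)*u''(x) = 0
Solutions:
 u(x) = Piecewise((-sqrt(2)*3^(1/4)*sqrt(pi)*C1*erf(sqrt(2)*3^(3/4)*sqrt(k)*x/6)/(2*sqrt(k)) - C2, (k > 0) | (k < 0)), (-C1*x - C2, True))


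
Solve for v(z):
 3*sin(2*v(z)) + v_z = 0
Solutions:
 v(z) = pi - acos((-C1 - exp(12*z))/(C1 - exp(12*z)))/2
 v(z) = acos((-C1 - exp(12*z))/(C1 - exp(12*z)))/2


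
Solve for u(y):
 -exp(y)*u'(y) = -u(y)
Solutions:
 u(y) = C1*exp(-exp(-y))


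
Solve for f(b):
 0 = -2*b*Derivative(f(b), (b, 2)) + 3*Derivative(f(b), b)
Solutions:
 f(b) = C1 + C2*b^(5/2)


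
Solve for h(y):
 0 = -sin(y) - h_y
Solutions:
 h(y) = C1 + cos(y)


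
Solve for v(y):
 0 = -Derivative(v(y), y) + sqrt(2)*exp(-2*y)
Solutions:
 v(y) = C1 - sqrt(2)*exp(-2*y)/2


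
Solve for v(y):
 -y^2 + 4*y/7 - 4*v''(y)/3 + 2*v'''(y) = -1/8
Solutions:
 v(y) = C1 + C2*y + C3*exp(2*y/3) - y^4/16 - 17*y^3/56 - 591*y^2/448


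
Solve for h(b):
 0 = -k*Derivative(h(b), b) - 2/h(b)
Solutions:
 h(b) = -sqrt(C1 - 4*b/k)
 h(b) = sqrt(C1 - 4*b/k)


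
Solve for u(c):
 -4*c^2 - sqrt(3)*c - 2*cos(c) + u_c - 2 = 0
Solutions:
 u(c) = C1 + 4*c^3/3 + sqrt(3)*c^2/2 + 2*c + 2*sin(c)


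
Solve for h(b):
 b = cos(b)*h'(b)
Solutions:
 h(b) = C1 + Integral(b/cos(b), b)


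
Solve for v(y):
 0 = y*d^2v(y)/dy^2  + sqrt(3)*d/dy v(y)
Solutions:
 v(y) = C1 + C2*y^(1 - sqrt(3))


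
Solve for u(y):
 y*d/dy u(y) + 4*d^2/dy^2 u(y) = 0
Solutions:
 u(y) = C1 + C2*erf(sqrt(2)*y/4)


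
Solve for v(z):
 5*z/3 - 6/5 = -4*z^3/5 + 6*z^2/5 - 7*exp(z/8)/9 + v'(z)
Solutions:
 v(z) = C1 + z^4/5 - 2*z^3/5 + 5*z^2/6 - 6*z/5 + 56*exp(z/8)/9


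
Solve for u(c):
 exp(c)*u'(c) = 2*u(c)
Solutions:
 u(c) = C1*exp(-2*exp(-c))


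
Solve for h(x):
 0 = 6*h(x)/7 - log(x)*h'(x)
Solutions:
 h(x) = C1*exp(6*li(x)/7)


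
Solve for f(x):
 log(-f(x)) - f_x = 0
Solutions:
 -li(-f(x)) = C1 + x


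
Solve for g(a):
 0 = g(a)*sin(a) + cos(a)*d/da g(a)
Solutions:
 g(a) = C1*cos(a)


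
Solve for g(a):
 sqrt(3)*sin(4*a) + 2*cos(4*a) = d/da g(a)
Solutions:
 g(a) = C1 + sin(4*a)/2 - sqrt(3)*cos(4*a)/4


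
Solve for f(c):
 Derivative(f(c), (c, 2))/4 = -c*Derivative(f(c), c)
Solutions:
 f(c) = C1 + C2*erf(sqrt(2)*c)


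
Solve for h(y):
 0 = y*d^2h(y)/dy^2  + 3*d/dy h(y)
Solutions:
 h(y) = C1 + C2/y^2


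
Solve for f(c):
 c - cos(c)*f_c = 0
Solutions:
 f(c) = C1 + Integral(c/cos(c), c)


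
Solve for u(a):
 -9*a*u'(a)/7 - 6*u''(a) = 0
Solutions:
 u(a) = C1 + C2*erf(sqrt(21)*a/14)


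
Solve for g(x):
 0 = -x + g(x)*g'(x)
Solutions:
 g(x) = -sqrt(C1 + x^2)
 g(x) = sqrt(C1 + x^2)


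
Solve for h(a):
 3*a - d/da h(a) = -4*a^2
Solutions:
 h(a) = C1 + 4*a^3/3 + 3*a^2/2


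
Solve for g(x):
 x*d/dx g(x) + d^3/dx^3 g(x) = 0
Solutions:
 g(x) = C1 + Integral(C2*airyai(-x) + C3*airybi(-x), x)


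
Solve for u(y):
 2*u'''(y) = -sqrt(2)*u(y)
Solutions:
 u(y) = C3*exp(-2^(5/6)*y/2) + (C1*sin(2^(5/6)*sqrt(3)*y/4) + C2*cos(2^(5/6)*sqrt(3)*y/4))*exp(2^(5/6)*y/4)


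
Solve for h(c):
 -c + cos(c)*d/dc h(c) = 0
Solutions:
 h(c) = C1 + Integral(c/cos(c), c)


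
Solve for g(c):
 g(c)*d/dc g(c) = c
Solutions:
 g(c) = -sqrt(C1 + c^2)
 g(c) = sqrt(C1 + c^2)


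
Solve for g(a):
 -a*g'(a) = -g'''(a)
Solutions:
 g(a) = C1 + Integral(C2*airyai(a) + C3*airybi(a), a)


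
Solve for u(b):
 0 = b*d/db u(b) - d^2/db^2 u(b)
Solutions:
 u(b) = C1 + C2*erfi(sqrt(2)*b/2)


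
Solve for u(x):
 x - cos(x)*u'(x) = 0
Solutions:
 u(x) = C1 + Integral(x/cos(x), x)


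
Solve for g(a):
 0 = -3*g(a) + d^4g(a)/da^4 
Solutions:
 g(a) = C1*exp(-3^(1/4)*a) + C2*exp(3^(1/4)*a) + C3*sin(3^(1/4)*a) + C4*cos(3^(1/4)*a)


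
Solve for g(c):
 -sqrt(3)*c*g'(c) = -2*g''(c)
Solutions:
 g(c) = C1 + C2*erfi(3^(1/4)*c/2)


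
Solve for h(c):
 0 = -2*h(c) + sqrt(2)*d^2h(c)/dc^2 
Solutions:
 h(c) = C1*exp(-2^(1/4)*c) + C2*exp(2^(1/4)*c)


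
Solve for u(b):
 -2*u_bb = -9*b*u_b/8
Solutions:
 u(b) = C1 + C2*erfi(3*sqrt(2)*b/8)


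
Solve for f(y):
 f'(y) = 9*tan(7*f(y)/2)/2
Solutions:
 f(y) = -2*asin(C1*exp(63*y/4))/7 + 2*pi/7
 f(y) = 2*asin(C1*exp(63*y/4))/7


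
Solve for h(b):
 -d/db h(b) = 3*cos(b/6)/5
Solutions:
 h(b) = C1 - 18*sin(b/6)/5


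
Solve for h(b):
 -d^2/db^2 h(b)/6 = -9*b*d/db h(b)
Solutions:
 h(b) = C1 + C2*erfi(3*sqrt(3)*b)


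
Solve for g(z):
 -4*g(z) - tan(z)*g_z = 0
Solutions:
 g(z) = C1/sin(z)^4


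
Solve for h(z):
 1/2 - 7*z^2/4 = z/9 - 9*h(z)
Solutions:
 h(z) = 7*z^2/36 + z/81 - 1/18


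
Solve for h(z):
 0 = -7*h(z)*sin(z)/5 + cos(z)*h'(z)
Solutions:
 h(z) = C1/cos(z)^(7/5)


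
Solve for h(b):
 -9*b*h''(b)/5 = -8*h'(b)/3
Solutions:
 h(b) = C1 + C2*b^(67/27)


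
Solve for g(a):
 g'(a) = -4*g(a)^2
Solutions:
 g(a) = 1/(C1 + 4*a)


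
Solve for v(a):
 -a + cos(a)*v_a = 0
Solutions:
 v(a) = C1 + Integral(a/cos(a), a)


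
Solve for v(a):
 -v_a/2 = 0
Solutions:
 v(a) = C1


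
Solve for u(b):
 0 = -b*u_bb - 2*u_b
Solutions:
 u(b) = C1 + C2/b


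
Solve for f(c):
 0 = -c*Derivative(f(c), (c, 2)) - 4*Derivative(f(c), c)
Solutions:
 f(c) = C1 + C2/c^3


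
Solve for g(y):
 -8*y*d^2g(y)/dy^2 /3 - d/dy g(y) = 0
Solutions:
 g(y) = C1 + C2*y^(5/8)


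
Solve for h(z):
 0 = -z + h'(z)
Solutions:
 h(z) = C1 + z^2/2


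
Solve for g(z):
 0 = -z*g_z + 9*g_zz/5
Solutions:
 g(z) = C1 + C2*erfi(sqrt(10)*z/6)


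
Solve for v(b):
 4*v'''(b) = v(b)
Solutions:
 v(b) = C3*exp(2^(1/3)*b/2) + (C1*sin(2^(1/3)*sqrt(3)*b/4) + C2*cos(2^(1/3)*sqrt(3)*b/4))*exp(-2^(1/3)*b/4)


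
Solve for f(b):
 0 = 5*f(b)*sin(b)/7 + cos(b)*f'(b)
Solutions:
 f(b) = C1*cos(b)^(5/7)


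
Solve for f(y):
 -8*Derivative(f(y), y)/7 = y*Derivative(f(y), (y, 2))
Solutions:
 f(y) = C1 + C2/y^(1/7)


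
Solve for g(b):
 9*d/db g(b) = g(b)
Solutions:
 g(b) = C1*exp(b/9)


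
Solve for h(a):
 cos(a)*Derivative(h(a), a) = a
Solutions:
 h(a) = C1 + Integral(a/cos(a), a)


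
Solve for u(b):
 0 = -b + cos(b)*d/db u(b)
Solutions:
 u(b) = C1 + Integral(b/cos(b), b)


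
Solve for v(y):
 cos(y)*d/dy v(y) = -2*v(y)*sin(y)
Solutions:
 v(y) = C1*cos(y)^2


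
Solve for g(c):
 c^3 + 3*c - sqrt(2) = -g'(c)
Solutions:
 g(c) = C1 - c^4/4 - 3*c^2/2 + sqrt(2)*c


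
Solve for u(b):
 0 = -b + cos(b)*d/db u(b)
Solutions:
 u(b) = C1 + Integral(b/cos(b), b)


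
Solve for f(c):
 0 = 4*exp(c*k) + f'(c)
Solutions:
 f(c) = C1 - 4*exp(c*k)/k


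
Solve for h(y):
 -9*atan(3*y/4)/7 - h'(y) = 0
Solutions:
 h(y) = C1 - 9*y*atan(3*y/4)/7 + 6*log(9*y^2 + 16)/7


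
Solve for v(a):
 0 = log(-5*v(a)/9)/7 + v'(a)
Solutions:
 7*Integral(1/(log(-_y) - 2*log(3) + log(5)), (_y, v(a))) = C1 - a


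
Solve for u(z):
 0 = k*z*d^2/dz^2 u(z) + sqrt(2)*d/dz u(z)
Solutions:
 u(z) = C1 + z^(((re(k) - sqrt(2))*re(k) + im(k)^2)/(re(k)^2 + im(k)^2))*(C2*sin(sqrt(2)*log(z)*Abs(im(k))/(re(k)^2 + im(k)^2)) + C3*cos(sqrt(2)*log(z)*im(k)/(re(k)^2 + im(k)^2)))


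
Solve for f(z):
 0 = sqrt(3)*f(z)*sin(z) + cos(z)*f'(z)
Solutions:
 f(z) = C1*cos(z)^(sqrt(3))


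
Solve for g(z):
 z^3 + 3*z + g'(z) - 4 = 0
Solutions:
 g(z) = C1 - z^4/4 - 3*z^2/2 + 4*z


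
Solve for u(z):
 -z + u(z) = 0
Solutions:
 u(z) = z


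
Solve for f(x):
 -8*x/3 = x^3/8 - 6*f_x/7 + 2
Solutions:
 f(x) = C1 + 7*x^4/192 + 14*x^2/9 + 7*x/3


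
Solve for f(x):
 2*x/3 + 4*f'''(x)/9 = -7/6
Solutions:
 f(x) = C1 + C2*x + C3*x^2 - x^4/16 - 7*x^3/16


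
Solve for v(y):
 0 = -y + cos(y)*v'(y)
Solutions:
 v(y) = C1 + Integral(y/cos(y), y)


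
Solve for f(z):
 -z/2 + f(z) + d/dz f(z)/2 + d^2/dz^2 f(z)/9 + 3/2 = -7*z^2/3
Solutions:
 f(z) = -7*z^2/3 + 17*z/6 + (C1*sin(3*sqrt(7)*z/4) + C2*cos(3*sqrt(7)*z/4))*exp(-9*z/4) - 259/108


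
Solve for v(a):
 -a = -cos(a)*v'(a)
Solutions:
 v(a) = C1 + Integral(a/cos(a), a)


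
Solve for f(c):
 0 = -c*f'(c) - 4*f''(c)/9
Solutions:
 f(c) = C1 + C2*erf(3*sqrt(2)*c/4)


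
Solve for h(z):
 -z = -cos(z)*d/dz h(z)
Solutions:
 h(z) = C1 + Integral(z/cos(z), z)


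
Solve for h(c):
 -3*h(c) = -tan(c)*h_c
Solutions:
 h(c) = C1*sin(c)^3


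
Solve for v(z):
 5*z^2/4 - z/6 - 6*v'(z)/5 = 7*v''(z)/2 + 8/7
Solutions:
 v(z) = C1 + C2*exp(-12*z/35) + 25*z^3/72 - 895*z^2/288 + 207755*z/12096


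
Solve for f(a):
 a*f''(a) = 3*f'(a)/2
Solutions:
 f(a) = C1 + C2*a^(5/2)


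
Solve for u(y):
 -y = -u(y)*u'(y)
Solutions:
 u(y) = -sqrt(C1 + y^2)
 u(y) = sqrt(C1 + y^2)


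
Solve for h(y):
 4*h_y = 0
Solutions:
 h(y) = C1


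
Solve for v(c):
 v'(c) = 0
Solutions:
 v(c) = C1


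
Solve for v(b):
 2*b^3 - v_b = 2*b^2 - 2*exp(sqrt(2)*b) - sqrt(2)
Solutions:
 v(b) = C1 + b^4/2 - 2*b^3/3 + sqrt(2)*b + sqrt(2)*exp(sqrt(2)*b)


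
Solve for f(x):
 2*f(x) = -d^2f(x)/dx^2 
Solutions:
 f(x) = C1*sin(sqrt(2)*x) + C2*cos(sqrt(2)*x)


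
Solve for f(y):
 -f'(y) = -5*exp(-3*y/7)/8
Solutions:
 f(y) = C1 - 35*exp(-3*y/7)/24


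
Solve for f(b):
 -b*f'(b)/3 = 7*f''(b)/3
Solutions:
 f(b) = C1 + C2*erf(sqrt(14)*b/14)


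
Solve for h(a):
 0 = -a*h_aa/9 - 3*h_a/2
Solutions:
 h(a) = C1 + C2/a^(25/2)


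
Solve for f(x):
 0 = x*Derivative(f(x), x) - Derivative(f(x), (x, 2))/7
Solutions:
 f(x) = C1 + C2*erfi(sqrt(14)*x/2)


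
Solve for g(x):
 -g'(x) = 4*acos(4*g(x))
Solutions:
 Integral(1/acos(4*_y), (_y, g(x))) = C1 - 4*x


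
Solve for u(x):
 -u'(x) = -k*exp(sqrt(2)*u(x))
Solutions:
 u(x) = sqrt(2)*(2*log(-1/(C1 + k*x)) - log(2))/4


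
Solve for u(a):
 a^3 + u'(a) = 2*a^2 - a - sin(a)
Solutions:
 u(a) = C1 - a^4/4 + 2*a^3/3 - a^2/2 + cos(a)


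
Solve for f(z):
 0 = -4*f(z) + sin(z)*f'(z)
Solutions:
 f(z) = C1*(cos(z)^2 - 2*cos(z) + 1)/(cos(z)^2 + 2*cos(z) + 1)


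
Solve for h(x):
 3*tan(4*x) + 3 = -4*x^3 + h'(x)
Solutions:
 h(x) = C1 + x^4 + 3*x - 3*log(cos(4*x))/4


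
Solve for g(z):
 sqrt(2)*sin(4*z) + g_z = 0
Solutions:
 g(z) = C1 + sqrt(2)*cos(4*z)/4


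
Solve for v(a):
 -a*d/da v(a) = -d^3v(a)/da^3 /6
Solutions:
 v(a) = C1 + Integral(C2*airyai(6^(1/3)*a) + C3*airybi(6^(1/3)*a), a)


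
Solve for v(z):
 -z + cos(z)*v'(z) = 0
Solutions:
 v(z) = C1 + Integral(z/cos(z), z)


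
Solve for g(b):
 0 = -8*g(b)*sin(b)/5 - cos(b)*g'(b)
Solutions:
 g(b) = C1*cos(b)^(8/5)


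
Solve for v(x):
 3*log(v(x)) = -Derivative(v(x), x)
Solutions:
 li(v(x)) = C1 - 3*x


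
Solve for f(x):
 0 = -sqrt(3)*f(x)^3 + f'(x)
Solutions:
 f(x) = -sqrt(2)*sqrt(-1/(C1 + sqrt(3)*x))/2
 f(x) = sqrt(2)*sqrt(-1/(C1 + sqrt(3)*x))/2


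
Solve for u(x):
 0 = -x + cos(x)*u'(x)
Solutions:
 u(x) = C1 + Integral(x/cos(x), x)


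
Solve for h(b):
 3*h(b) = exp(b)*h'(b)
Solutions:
 h(b) = C1*exp(-3*exp(-b))


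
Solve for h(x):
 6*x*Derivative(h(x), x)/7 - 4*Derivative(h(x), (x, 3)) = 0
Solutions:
 h(x) = C1 + Integral(C2*airyai(14^(2/3)*3^(1/3)*x/14) + C3*airybi(14^(2/3)*3^(1/3)*x/14), x)


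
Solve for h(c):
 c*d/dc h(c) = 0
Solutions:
 h(c) = C1


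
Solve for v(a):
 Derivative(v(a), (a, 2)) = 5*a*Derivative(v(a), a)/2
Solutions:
 v(a) = C1 + C2*erfi(sqrt(5)*a/2)


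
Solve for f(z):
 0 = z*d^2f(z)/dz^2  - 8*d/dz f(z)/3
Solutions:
 f(z) = C1 + C2*z^(11/3)


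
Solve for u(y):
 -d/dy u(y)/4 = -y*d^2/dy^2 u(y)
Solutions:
 u(y) = C1 + C2*y^(5/4)


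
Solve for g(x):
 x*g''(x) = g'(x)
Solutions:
 g(x) = C1 + C2*x^2


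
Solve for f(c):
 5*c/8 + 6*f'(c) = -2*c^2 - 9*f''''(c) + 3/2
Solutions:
 f(c) = C1 + C4*exp(-2^(1/3)*3^(2/3)*c/3) - c^3/9 - 5*c^2/96 + c/4 + (C2*sin(2^(1/3)*3^(1/6)*c/2) + C3*cos(2^(1/3)*3^(1/6)*c/2))*exp(2^(1/3)*3^(2/3)*c/6)


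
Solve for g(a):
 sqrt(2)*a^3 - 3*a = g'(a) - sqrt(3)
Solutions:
 g(a) = C1 + sqrt(2)*a^4/4 - 3*a^2/2 + sqrt(3)*a


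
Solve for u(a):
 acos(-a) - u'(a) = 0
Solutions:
 u(a) = C1 + a*acos(-a) + sqrt(1 - a^2)


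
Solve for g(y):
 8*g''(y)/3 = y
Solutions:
 g(y) = C1 + C2*y + y^3/16


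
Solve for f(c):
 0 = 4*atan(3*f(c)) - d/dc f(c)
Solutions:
 Integral(1/atan(3*_y), (_y, f(c))) = C1 + 4*c


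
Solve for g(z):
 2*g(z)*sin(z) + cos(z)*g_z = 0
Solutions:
 g(z) = C1*cos(z)^2


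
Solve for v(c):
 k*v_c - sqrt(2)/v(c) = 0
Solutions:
 v(c) = -sqrt(C1 + 2*sqrt(2)*c/k)
 v(c) = sqrt(C1 + 2*sqrt(2)*c/k)


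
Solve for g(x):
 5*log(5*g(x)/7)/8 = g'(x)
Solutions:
 -8*Integral(1/(log(_y) - log(7) + log(5)), (_y, g(x)))/5 = C1 - x


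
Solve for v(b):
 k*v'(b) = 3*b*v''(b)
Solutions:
 v(b) = C1 + b^(re(k)/3 + 1)*(C2*sin(log(b)*Abs(im(k))/3) + C3*cos(log(b)*im(k)/3))


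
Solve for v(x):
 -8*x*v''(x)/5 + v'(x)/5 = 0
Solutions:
 v(x) = C1 + C2*x^(9/8)


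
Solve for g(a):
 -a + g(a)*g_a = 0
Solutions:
 g(a) = -sqrt(C1 + a^2)
 g(a) = sqrt(C1 + a^2)


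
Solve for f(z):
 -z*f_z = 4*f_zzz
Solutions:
 f(z) = C1 + Integral(C2*airyai(-2^(1/3)*z/2) + C3*airybi(-2^(1/3)*z/2), z)


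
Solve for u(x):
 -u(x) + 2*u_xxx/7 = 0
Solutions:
 u(x) = C3*exp(2^(2/3)*7^(1/3)*x/2) + (C1*sin(2^(2/3)*sqrt(3)*7^(1/3)*x/4) + C2*cos(2^(2/3)*sqrt(3)*7^(1/3)*x/4))*exp(-2^(2/3)*7^(1/3)*x/4)


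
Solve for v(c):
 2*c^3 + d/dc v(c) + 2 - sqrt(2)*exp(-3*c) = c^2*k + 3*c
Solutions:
 v(c) = C1 - c^4/2 + c^3*k/3 + 3*c^2/2 - 2*c - sqrt(2)*exp(-3*c)/3


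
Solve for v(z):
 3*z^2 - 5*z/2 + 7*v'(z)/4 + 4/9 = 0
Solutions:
 v(z) = C1 - 4*z^3/7 + 5*z^2/7 - 16*z/63


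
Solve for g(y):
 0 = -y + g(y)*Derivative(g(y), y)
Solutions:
 g(y) = -sqrt(C1 + y^2)
 g(y) = sqrt(C1 + y^2)


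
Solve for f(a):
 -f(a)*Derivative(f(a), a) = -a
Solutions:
 f(a) = -sqrt(C1 + a^2)
 f(a) = sqrt(C1 + a^2)


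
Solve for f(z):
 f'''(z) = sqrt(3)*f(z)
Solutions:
 f(z) = C3*exp(3^(1/6)*z) + (C1*sin(3^(2/3)*z/2) + C2*cos(3^(2/3)*z/2))*exp(-3^(1/6)*z/2)


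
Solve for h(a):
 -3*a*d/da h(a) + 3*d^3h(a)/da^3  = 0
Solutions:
 h(a) = C1 + Integral(C2*airyai(a) + C3*airybi(a), a)


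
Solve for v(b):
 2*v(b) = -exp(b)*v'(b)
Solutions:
 v(b) = C1*exp(2*exp(-b))


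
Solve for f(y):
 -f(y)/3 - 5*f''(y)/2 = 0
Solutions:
 f(y) = C1*sin(sqrt(30)*y/15) + C2*cos(sqrt(30)*y/15)


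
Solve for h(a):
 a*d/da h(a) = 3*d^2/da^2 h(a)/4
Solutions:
 h(a) = C1 + C2*erfi(sqrt(6)*a/3)


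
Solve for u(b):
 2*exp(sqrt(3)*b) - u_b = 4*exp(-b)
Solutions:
 u(b) = C1 + 2*sqrt(3)*exp(sqrt(3)*b)/3 + 4*exp(-b)


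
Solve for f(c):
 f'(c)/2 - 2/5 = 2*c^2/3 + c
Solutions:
 f(c) = C1 + 4*c^3/9 + c^2 + 4*c/5


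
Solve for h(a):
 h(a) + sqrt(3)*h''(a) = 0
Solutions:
 h(a) = C1*sin(3^(3/4)*a/3) + C2*cos(3^(3/4)*a/3)


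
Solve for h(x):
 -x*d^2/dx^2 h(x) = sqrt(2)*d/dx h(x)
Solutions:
 h(x) = C1 + C2*x^(1 - sqrt(2))


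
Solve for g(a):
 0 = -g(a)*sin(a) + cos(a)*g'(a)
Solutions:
 g(a) = C1/cos(a)


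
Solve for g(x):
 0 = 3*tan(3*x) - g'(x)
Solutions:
 g(x) = C1 - log(cos(3*x))


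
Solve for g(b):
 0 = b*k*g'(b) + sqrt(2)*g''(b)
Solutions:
 g(b) = Piecewise((-2^(3/4)*sqrt(pi)*C1*erf(2^(1/4)*b*sqrt(k)/2)/(2*sqrt(k)) - C2, (k > 0) | (k < 0)), (-C1*b - C2, True))


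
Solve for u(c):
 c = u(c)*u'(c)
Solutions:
 u(c) = -sqrt(C1 + c^2)
 u(c) = sqrt(C1 + c^2)


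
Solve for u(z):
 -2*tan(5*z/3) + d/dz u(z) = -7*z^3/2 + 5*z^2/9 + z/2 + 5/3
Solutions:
 u(z) = C1 - 7*z^4/8 + 5*z^3/27 + z^2/4 + 5*z/3 - 6*log(cos(5*z/3))/5


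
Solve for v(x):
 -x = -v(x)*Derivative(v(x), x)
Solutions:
 v(x) = -sqrt(C1 + x^2)
 v(x) = sqrt(C1 + x^2)


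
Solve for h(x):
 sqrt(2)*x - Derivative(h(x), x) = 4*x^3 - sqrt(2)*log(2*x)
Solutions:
 h(x) = C1 - x^4 + sqrt(2)*x^2/2 + sqrt(2)*x*log(x) - sqrt(2)*x + sqrt(2)*x*log(2)


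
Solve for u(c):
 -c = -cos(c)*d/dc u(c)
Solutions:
 u(c) = C1 + Integral(c/cos(c), c)


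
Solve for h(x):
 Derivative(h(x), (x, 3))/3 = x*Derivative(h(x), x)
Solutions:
 h(x) = C1 + Integral(C2*airyai(3^(1/3)*x) + C3*airybi(3^(1/3)*x), x)


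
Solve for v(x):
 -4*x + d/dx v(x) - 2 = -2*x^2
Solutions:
 v(x) = C1 - 2*x^3/3 + 2*x^2 + 2*x


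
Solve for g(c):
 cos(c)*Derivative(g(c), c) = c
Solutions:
 g(c) = C1 + Integral(c/cos(c), c)


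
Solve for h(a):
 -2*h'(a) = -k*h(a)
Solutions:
 h(a) = C1*exp(a*k/2)


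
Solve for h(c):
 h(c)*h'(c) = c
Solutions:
 h(c) = -sqrt(C1 + c^2)
 h(c) = sqrt(C1 + c^2)


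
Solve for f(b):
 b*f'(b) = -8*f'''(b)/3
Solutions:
 f(b) = C1 + Integral(C2*airyai(-3^(1/3)*b/2) + C3*airybi(-3^(1/3)*b/2), b)


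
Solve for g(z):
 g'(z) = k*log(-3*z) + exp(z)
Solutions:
 g(z) = C1 + k*z*log(-z) + k*z*(-1 + log(3)) + exp(z)


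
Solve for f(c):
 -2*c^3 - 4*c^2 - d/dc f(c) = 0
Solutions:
 f(c) = C1 - c^4/2 - 4*c^3/3


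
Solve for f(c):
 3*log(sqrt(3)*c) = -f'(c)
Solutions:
 f(c) = C1 - 3*c*log(c) - 3*c*log(3)/2 + 3*c


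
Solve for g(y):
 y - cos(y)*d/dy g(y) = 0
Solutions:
 g(y) = C1 + Integral(y/cos(y), y)


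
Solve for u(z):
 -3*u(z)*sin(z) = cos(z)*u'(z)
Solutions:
 u(z) = C1*cos(z)^3


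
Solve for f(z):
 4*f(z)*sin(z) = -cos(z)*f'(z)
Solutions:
 f(z) = C1*cos(z)^4


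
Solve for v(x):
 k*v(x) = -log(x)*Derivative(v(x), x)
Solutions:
 v(x) = C1*exp(-k*li(x))


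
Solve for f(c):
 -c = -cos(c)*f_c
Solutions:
 f(c) = C1 + Integral(c/cos(c), c)


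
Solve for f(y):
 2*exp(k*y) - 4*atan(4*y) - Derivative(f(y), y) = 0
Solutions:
 f(y) = C1 - 4*y*atan(4*y) + 2*Piecewise((exp(k*y)/k, Ne(k, 0)), (y, True)) + log(16*y^2 + 1)/2


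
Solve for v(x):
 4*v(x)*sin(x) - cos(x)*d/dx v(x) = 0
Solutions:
 v(x) = C1/cos(x)^4


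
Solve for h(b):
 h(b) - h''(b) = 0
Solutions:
 h(b) = C1*exp(-b) + C2*exp(b)


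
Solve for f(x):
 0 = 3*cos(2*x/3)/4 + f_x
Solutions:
 f(x) = C1 - 9*sin(2*x/3)/8


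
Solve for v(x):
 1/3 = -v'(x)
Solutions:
 v(x) = C1 - x/3


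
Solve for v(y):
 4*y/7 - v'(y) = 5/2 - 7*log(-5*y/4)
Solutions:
 v(y) = C1 + 2*y^2/7 + 7*y*log(-y) + y*(-14*log(2) - 19/2 + 7*log(5))


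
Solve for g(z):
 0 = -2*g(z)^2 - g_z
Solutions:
 g(z) = 1/(C1 + 2*z)


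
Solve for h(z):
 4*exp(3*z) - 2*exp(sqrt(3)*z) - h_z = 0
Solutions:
 h(z) = C1 + 4*exp(3*z)/3 - 2*sqrt(3)*exp(sqrt(3)*z)/3


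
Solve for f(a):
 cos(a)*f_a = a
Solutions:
 f(a) = C1 + Integral(a/cos(a), a)


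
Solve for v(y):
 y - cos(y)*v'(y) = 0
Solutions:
 v(y) = C1 + Integral(y/cos(y), y)


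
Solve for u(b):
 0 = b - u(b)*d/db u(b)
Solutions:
 u(b) = -sqrt(C1 + b^2)
 u(b) = sqrt(C1 + b^2)


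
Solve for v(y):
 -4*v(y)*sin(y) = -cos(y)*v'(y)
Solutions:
 v(y) = C1/cos(y)^4


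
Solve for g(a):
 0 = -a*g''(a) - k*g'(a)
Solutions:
 g(a) = C1 + a^(1 - re(k))*(C2*sin(log(a)*Abs(im(k))) + C3*cos(log(a)*im(k)))


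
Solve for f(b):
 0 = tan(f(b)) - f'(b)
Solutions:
 f(b) = pi - asin(C1*exp(b))
 f(b) = asin(C1*exp(b))


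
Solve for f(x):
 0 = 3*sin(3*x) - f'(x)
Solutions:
 f(x) = C1 - cos(3*x)


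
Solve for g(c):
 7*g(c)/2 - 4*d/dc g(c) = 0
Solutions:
 g(c) = C1*exp(7*c/8)


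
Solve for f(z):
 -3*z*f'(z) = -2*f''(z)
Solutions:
 f(z) = C1 + C2*erfi(sqrt(3)*z/2)


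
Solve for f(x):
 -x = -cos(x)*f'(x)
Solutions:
 f(x) = C1 + Integral(x/cos(x), x)


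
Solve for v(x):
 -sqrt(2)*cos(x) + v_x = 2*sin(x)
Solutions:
 v(x) = C1 + sqrt(2)*sin(x) - 2*cos(x)


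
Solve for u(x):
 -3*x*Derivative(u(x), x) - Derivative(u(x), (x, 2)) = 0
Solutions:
 u(x) = C1 + C2*erf(sqrt(6)*x/2)


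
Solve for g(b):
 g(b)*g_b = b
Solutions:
 g(b) = -sqrt(C1 + b^2)
 g(b) = sqrt(C1 + b^2)


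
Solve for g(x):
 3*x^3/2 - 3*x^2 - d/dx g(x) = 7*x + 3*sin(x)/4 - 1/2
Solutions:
 g(x) = C1 + 3*x^4/8 - x^3 - 7*x^2/2 + x/2 + 3*cos(x)/4


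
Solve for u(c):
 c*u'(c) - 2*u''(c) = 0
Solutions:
 u(c) = C1 + C2*erfi(c/2)


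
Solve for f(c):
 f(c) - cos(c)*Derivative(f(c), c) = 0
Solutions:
 f(c) = C1*sqrt(sin(c) + 1)/sqrt(sin(c) - 1)


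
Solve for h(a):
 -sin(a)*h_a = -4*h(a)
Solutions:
 h(a) = C1*(cos(a)^2 - 2*cos(a) + 1)/(cos(a)^2 + 2*cos(a) + 1)


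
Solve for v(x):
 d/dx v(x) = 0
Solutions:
 v(x) = C1


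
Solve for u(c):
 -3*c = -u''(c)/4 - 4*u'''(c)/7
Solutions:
 u(c) = C1 + C2*c + C3*exp(-7*c/16) + 2*c^3 - 96*c^2/7


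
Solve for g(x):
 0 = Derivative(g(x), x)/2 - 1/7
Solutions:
 g(x) = C1 + 2*x/7


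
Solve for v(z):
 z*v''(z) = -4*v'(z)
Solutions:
 v(z) = C1 + C2/z^3
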